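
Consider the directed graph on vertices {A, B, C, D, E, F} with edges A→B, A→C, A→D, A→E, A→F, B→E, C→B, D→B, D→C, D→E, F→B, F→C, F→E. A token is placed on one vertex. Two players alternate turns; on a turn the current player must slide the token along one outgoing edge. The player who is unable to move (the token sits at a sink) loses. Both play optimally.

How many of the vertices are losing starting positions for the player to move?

Positions with no move are L. A position that does have a move is losing for the player to move precisely when every available move leads to a winning position for the opponent. Fill in the labels:
Every edge goes from a vertex to one that appears earlier in the order E, B, C, D, F, A, so processing vertices in that order labels each vertex after all of its successors.
E: no outgoing edge → L
B: can move to E, which is L ⇒ W
C: the only move is to B(W), a W ⇒ L
D: can move to C, which is L ⇒ W
F: can move to C, which is L ⇒ W
A: can move to C, which is L ⇒ W
The L vertices are C, E; that is 2 in all.

2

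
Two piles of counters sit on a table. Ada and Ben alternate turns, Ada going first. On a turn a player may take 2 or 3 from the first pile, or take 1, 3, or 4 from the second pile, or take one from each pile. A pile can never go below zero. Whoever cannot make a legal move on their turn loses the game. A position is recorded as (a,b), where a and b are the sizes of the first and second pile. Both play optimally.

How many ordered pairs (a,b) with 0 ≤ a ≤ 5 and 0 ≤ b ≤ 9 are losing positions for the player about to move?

Positions with no move are L. A position that does have a move is losing for the player to move precisely when every available move leads to a winning position for the opponent. Fill in the labels:
Every move lowers a or b (never raises either), so fill the grid row by row in increasing a, and left to right within a row: each cell's successors are then already labelled.
      b=0  b=1  b=2  b=3  b=4  b=5  b=6  b=7  b=8  b=9
a=0:    L    W    L    W    W    W    W    L    W    L
a=1:    L    W    L    W    W    W    W    L    W    L
a=2:    W    W    W    W    L    W    L    W    W    W
a=3:    W    L    W    L    W    W    W    W    L    W
a=4:    W    L    W    L    W    W    W    W    L    W
a=5:    L    W    W    W    W    L    W    L    W    W
Cells with no legal move (terminal, hence L): (0,0), (1,0).
The remaining L cells, each justified by listing all of its moves:
(0,2): L (sole option (0,1)(W) is W)
(0,7): L (options (0,6)(W), (0,4)(W), (0,3)(W) are all W)
(0,9): L (options (0,8)(W), (0,6)(W), (0,5)(W) are all W)
(1,2): L (options (1,1)(W), (0,1)(W) are all W)
(1,7): L (options (1,6)(W), (1,4)(W), (1,3)(W), (0,6)(W) are all W)
(1,9): L (options (1,8)(W), (1,6)(W), (1,5)(W), (0,8)(W) are all W)
(2,4): L (options (0,4)(W), (2,3)(W), (2,1)(W), (2,0)(W), (1,3)(W) are all W)
(2,6): L (options (0,6)(W), (2,5)(W), (2,3)(W), (2,2)(W), (1,5)(W) are all W)
(3,1): L (options (1,1)(W), (0,1)(W), (3,0)(W), (2,0)(W) are all W)
(3,3): L (options (1,3)(W), (0,3)(W), (3,2)(W), (3,0)(W), (2,2)(W) are all W)
(3,8): L (options (1,8)(W), (0,8)(W), (3,7)(W), (3,5)(W), (3,4)(W), (2,7)(W) are all W)
(4,1): L (options (2,1)(W), (1,1)(W), (4,0)(W), (3,0)(W) are all W)
(4,3): L (options (2,3)(W), (1,3)(W), (4,2)(W), (4,0)(W), (3,2)(W) are all W)
(4,8): L (options (2,8)(W), (1,8)(W), (4,7)(W), (4,5)(W), (4,4)(W), (3,7)(W) are all W)
(5,0): L (options (3,0)(W), (2,0)(W) are all W)
(5,5): L (options (3,5)(W), (2,5)(W), (5,4)(W), (5,2)(W), (5,1)(W), (4,4)(W) are all W)
(5,7): L (options (3,7)(W), (2,7)(W), (5,6)(W), (5,4)(W), (5,3)(W), (4,6)(W) are all W)
Every other cell has at least one move into one of the L cells above, so it is W.
L cells per row: a=0: 4, a=1: 4, a=2: 2, a=3: 3, a=4: 3, a=5: 3; total 19.

19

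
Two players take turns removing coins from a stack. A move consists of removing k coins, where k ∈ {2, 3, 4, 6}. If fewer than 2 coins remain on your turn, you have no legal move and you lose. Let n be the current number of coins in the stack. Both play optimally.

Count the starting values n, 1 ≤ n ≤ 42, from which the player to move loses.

Positions with no move are L. A position that does have a move is losing for the player to move precisely when every available move leads to a winning position for the opponent. Fill in the labels:
n=0: no move → L
n=1: no move → L
n=2: W (go to 0, an L position)
n=3: W (go to 1, an L position)
n=4: W (go to 1, an L position)
n=5: W (go to 1, an L position)
n=6: W (go to 0, an L position)
n=7: W (go to 1, an L position)
n=8: L (options 6(W), 5(W), 4(W), 2(W) are all W)
n=9: L (options 7(W), 6(W), 5(W), 3(W) are all W)
n=10: W (go to 8, an L position)
n=11: W (go to 9, an L position)
n=12: W (go to 9, an L position)
n=13: W (go to 9, an L position)
n=14: W (go to 8, an L position)
n=15: W (go to 9, an L position)
n=16: L (options 14(W), 13(W), 12(W), 10(W) are all W)
n=17: L (options 15(W), 14(W), 13(W), 11(W) are all W)
n=18: W (go to 16, an L position)
n=19: W (go to 17, an L position)
n=20: W (go to 17, an L position)
n=21: W (go to 17, an L position)
n=22: W (go to 16, an L position)
n=23: W (go to 17, an L position)
n=24: L (options 22(W), 21(W), 20(W), 18(W) are all W)
n=25: L (options 23(W), 22(W), 21(W), 19(W) are all W)
n=26: W (go to 24, an L position)
n=27: W (go to 25, an L position)
n=28: W (go to 25, an L position)
n=29: W (go to 25, an L position)
n=30: W (go to 24, an L position)
n=31: W (go to 25, an L position)
n=32: L (options 30(W), 29(W), 28(W), 26(W) are all W)
n=33: L (options 31(W), 30(W), 29(W), 27(W) are all W)
n=34: W (go to 32, an L position)
n=35: W (go to 33, an L position)
n=36: W (go to 33, an L position)
n=37: W (go to 33, an L position)
n=38: W (go to 32, an L position)
n=39: W (go to 33, an L position)
n=40: L (options 38(W), 37(W), 36(W), 34(W) are all W)
n=41: L (options 39(W), 38(W), 37(W), 35(W) are all W)
n=42: W (go to 40, an L position)
L entries with 1 ≤ n ≤ 42 (n=0 is outside the asked range and is not counted): n = 1, 8, 9, 16, 17, 24, 25, 32, 33, 40, 41; that makes 11.

11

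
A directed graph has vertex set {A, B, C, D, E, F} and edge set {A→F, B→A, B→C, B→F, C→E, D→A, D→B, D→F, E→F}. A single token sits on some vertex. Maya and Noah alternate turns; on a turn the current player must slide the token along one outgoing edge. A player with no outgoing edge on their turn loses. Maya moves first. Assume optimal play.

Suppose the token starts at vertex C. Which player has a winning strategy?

Build the W/L table. Terminal = L. A non-terminal position is W if it has a move to some L; otherwise it is L.
Every edge goes from a vertex to one that appears earlier in the order F, E, C, A, B, D, so processing vertices in that order labels each vertex after all of its successors.
F: no outgoing edge → L
E: can move to F, which is L ⇒ W
C: the only move is to E(W), a W ⇒ L
A: can move to F, which is L ⇒ W
B: can move to C, which is L ⇒ W
D: can move to F, which is L ⇒ W
The starting position C is L: whatever Maya does, the opponent receives a W position.

Noah wins.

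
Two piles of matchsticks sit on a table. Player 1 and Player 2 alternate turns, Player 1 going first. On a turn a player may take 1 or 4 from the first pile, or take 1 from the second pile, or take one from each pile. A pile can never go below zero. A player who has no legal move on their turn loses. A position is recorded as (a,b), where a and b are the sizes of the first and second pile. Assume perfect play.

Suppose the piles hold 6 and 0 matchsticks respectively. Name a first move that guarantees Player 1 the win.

Move to (5,0).

Build the W/L table. Terminal = L. A non-terminal position is W if it has a move to some L; otherwise it is L.
No move ever increases a pile, so every position that can arise here has a ≤ 6 and b ≤ 0; it is enough to label the cells with 0 ≤ a ≤ 6 and 0 ≤ b ≤ 0.
Every move lowers a or b (never raises either), so fill the grid row by row in increasing a, and left to right within a row: each cell's successors are then already labelled.
      b=0
a=0:    L
a=1:    W
a=2:    L
a=3:    W
a=4:    W
a=5:    L
a=6:    W
Cells with no legal move (terminal, hence L): (0,0).
The remaining L cells, each justified by listing all of its moves:
(2,0): the only move is to (1,0)(W), a W ⇒ L
(5,0): moves to (4,0)(W), (1,0)(W); every one is W ⇒ L
Every other cell has at least one move into one of the L cells above, so it is W.
From (6,0), the L positions reachable in one move are: (5,0), (2,0). Any move reaching one of these is winning.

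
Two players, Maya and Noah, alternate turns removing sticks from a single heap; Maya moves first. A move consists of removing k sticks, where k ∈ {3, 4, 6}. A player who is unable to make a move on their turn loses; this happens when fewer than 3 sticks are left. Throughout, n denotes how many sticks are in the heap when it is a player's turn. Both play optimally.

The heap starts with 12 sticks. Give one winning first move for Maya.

Remove 3, leaving 9.

Classify positions by backward induction: terminal positions (no move available) are L. From any other position, the mover wins iff some move reaches an L.
n=0: no move → L
n=1: no move → L
n=2: no move → L
n=3: reaches L-position 0 → W
n=4: reaches L-position 1 → W
n=5: reaches L-position 2 → W
n=6: reaches L-position 2 → W
n=7: reaches L-position 1 → W
n=8: reaches L-position 2 → W
n=9: only reaches 6(W), 5(W), 3(W), all W → L
n=10: only reaches 7(W), 6(W), 4(W), all W → L
n=11: only reaches 8(W), 7(W), 5(W), all W → L
n=12: reaches L-position 9 → W
From 12, the L positions reachable in one move are: 9.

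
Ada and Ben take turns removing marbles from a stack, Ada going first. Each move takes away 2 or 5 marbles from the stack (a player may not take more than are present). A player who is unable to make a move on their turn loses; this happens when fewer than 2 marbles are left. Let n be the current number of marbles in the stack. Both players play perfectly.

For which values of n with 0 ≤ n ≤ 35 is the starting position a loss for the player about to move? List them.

Compute win/loss labels from the base case upward. A position with no move is L. Any other position is W if it can reach an L in one move, else L.
n=0: no move → L
n=1: no move → L
n=2: can move to 0, which is L ⇒ W
n=3: can move to 1, which is L ⇒ W
n=4: the only move is to 2(W), a W ⇒ L
n=5: can move to 0, which is L ⇒ W
n=6: can move to 4, which is L ⇒ W
n=7: moves to 5(W), 2(W); every one is W ⇒ L
n=8: moves to 6(W), 3(W); every one is W ⇒ L
n=9: can move to 7, which is L ⇒ W
n=10: can move to 8, which is L ⇒ W
n=11: moves to 9(W), 6(W); every one is W ⇒ L
n=12: can move to 7, which is L ⇒ W
n=13: can move to 11, which is L ⇒ W
n=14: moves to 12(W), 9(W); every one is W ⇒ L
n=15: moves to 13(W), 10(W); every one is W ⇒ L
n=16: can move to 14, which is L ⇒ W
n=17: can move to 15, which is L ⇒ W
n=18: moves to 16(W), 13(W); every one is W ⇒ L
n=19: can move to 14, which is L ⇒ W
n=20: can move to 18, which is L ⇒ W
n=21: moves to 19(W), 16(W); every one is W ⇒ L
n=22: moves to 20(W), 17(W); every one is W ⇒ L
n=23: can move to 21, which is L ⇒ W
n=24: can move to 22, which is L ⇒ W
n=25: moves to 23(W), 20(W); every one is W ⇒ L
n=26: can move to 21, which is L ⇒ W
n=27: can move to 25, which is L ⇒ W
n=28: moves to 26(W), 23(W); every one is W ⇒ L
n=29: moves to 27(W), 24(W); every one is W ⇒ L
n=30: can move to 28, which is L ⇒ W
n=31: can move to 29, which is L ⇒ W
n=32: moves to 30(W), 27(W); every one is W ⇒ L
n=33: can move to 28, which is L ⇒ W
n=34: can move to 32, which is L ⇒ W
n=35: moves to 33(W), 30(W); every one is W ⇒ L
The losing starting values of n are exactly the entries labelled L in this table (16 of them).

0, 1, 4, 7, 8, 11, 14, 15, 18, 21, 22, 25, 28, 29, 32, 35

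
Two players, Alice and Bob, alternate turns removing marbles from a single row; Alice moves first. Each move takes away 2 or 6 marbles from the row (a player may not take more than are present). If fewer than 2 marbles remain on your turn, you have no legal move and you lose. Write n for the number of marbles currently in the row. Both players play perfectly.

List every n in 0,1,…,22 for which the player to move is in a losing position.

Compute win/loss labels from the base case upward. A position with no move is L. Any other position is W if it can reach an L in one move, else L.
n=0: no move → L
n=1: no move → L
n=2: →0(L), so W
n=3: →1(L), so W
n=4: →2(W) only, which is W, so L
n=5: →3(W) only, which is W, so L
n=6: →4(L), so W
n=7: →5(L), so W
n=8: →6(W), 2(W) — all W, so L
n=9: →7(W), 3(W) — all W, so L
n=10: →8(L), so W
n=11: →9(L), so W
n=12: →10(W), 6(W) — all W, so L
n=13: →11(W), 7(W) — all W, so L
n=14: →12(L), so W
n=15: →13(L), so W
n=16: →14(W), 10(W) — all W, so L
n=17: →15(W), 11(W) — all W, so L
n=18: →16(L), so W
n=19: →17(L), so W
n=20: →18(W), 14(W) — all W, so L
n=21: →19(W), 15(W) — all W, so L
n=22: →20(L), so W
The losing starting values of n are exactly the entries labelled L in this table (12 of them).

0, 1, 4, 5, 8, 9, 12, 13, 16, 17, 20, 21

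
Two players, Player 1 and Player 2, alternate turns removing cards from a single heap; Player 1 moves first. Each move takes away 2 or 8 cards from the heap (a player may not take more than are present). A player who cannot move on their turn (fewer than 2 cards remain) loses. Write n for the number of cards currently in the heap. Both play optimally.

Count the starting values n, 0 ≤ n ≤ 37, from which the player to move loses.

16

Build the W/L table. Terminal = L. A non-terminal position is W if it has a move to some L; otherwise it is L.
n=0: no move → L
n=1: no move → L
n=2: can move to 0, which is L ⇒ W
n=3: can move to 1, which is L ⇒ W
n=4: the only move is to 2(W), a W ⇒ L
n=5: the only move is to 3(W), a W ⇒ L
n=6: can move to 4, which is L ⇒ W
n=7: can move to 5, which is L ⇒ W
n=8: can move to 0, which is L ⇒ W
n=9: can move to 1, which is L ⇒ W
n=10: moves to 8(W), 2(W); every one is W ⇒ L
n=11: moves to 9(W), 3(W); every one is W ⇒ L
n=12: can move to 10, which is L ⇒ W
n=13: can move to 11, which is L ⇒ W
n=14: moves to 12(W), 6(W); every one is W ⇒ L
n=15: moves to 13(W), 7(W); every one is W ⇒ L
n=16: can move to 14, which is L ⇒ W
n=17: can move to 15, which is L ⇒ W
n=18: can move to 10, which is L ⇒ W
n=19: can move to 11, which is L ⇒ W
n=20: moves to 18(W), 12(W); every one is W ⇒ L
n=21: moves to 19(W), 13(W); every one is W ⇒ L
n=22: can move to 20, which is L ⇒ W
n=23: can move to 21, which is L ⇒ W
n=24: moves to 22(W), 16(W); every one is W ⇒ L
n=25: moves to 23(W), 17(W); every one is W ⇒ L
n=26: can move to 24, which is L ⇒ W
n=27: can move to 25, which is L ⇒ W
n=28: can move to 20, which is L ⇒ W
n=29: can move to 21, which is L ⇒ W
n=30: moves to 28(W), 22(W); every one is W ⇒ L
n=31: moves to 29(W), 23(W); every one is W ⇒ L
n=32: can move to 30, which is L ⇒ W
n=33: can move to 31, which is L ⇒ W
n=34: moves to 32(W), 26(W); every one is W ⇒ L
n=35: moves to 33(W), 27(W); every one is W ⇒ L
n=36: can move to 34, which is L ⇒ W
n=37: can move to 35, which is L ⇒ W
L entries with 0 ≤ n ≤ 37: n = 0, 1, 4, 5, 10, 11, 14, 15, 20, 21, 24, 25, 30, 31, 34, 35; that makes 16.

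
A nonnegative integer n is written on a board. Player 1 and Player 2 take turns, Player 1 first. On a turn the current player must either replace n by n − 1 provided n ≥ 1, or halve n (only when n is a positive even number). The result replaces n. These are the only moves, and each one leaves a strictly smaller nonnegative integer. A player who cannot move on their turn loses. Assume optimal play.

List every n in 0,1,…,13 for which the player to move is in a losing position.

0, 2, 5, 7, 9, 11, 13

Use the standard recursion: the mover loses at a terminal position; elsewhere, the mover wins exactly when some move hands the opponent an L position.
n=0: no move → L
n=1: →0(L), so W
n=2: →1(W) only, which is W, so L
n=3: →2(L), so W
n=4: →2(L), so W
n=5: →4(W) only, which is W, so L
n=6: →5(L), so W
n=7: →6(W) only, which is W, so L
n=8: →7(L), so W
n=9: →8(W) only, which is W, so L
n=10: →5(L), so W
n=11: →10(W) only, which is W, so L
n=12: →11(L), so W
n=13: →12(W) only, which is W, so L
Reading off the rows marked L gives the requested list; there are 7 such values of n.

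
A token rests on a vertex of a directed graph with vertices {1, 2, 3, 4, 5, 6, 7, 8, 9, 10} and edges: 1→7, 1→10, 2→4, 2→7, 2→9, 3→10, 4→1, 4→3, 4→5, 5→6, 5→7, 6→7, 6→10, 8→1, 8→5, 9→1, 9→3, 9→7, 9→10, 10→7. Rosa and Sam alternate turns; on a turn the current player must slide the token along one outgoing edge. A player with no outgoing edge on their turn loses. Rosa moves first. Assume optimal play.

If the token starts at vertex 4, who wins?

Compute win/loss labels from the base case upward. A position with no move is L. Any other position is W if it can reach an L in one move, else L.
Every edge goes from a vertex to one that appears earlier in the order 7, 10, 1, 3, 6, 5, 4, 8, 9, 2, so processing vertices in that order labels each vertex after all of its successors.
7: no outgoing edge → L
10: W (go to 7, an L position)
1: W (go to 7, an L position)
3: L (sole option 10(W) is W)
6: W (go to 7, an L position)
5: W (go to 7, an L position)
4: W (go to 3, an L position)
8: L (options 5(W), 1(W) are all W)
9: W (go to 3, an L position)
2: W (go to 7, an L position)
From 4 Rosa can move to 3, reaching an L position.

Rosa wins.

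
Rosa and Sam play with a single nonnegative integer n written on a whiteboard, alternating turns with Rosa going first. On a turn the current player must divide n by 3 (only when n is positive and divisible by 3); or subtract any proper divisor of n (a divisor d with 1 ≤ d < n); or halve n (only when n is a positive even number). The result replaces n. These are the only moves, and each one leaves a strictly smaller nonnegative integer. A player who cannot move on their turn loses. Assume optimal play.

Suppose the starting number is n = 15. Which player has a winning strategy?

Sam wins.

Compute win/loss labels from the base case upward. A position with no move is L. Any other position is W if it can reach an L in one move, else L.
n=0: no move → L
n=1: no move → L
n=2: →1(L), so W
n=3: →1(L), so W
n=4: →2(W), 3(W) — all W, so L
n=5: →4(L), so W
n=6: →4(L), so W
n=7: →6(W) only, which is W, so L
n=8: →4(L), so W
n=9: →3(W), 6(W), 8(W) — all W, so L
n=10: →9(L), so W
n=11: →10(W) only, which is W, so L
n=12: →4(L), so W
n=13: →12(W) only, which is W, so L
n=14: →7(L), so W
n=15: →5(W), 10(W), 12(W), 14(W) — all W, so L
Every move from 15 reaches a W position, so the mover loses.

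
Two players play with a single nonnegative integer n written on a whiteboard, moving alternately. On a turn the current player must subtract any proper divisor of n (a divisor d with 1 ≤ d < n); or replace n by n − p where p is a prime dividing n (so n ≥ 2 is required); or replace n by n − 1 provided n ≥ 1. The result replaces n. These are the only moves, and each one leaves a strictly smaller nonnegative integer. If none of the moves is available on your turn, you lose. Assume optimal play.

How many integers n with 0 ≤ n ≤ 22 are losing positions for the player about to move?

Label each position W (a win for the player to move) or L (a loss). A position with no legal move is L; any other position is W exactly when some move reaches an L, and L when every move reaches a W.
n=0: no move → L
n=1: W (go to 0, an L position)
n=2: W (go to 0, an L position)
n=3: W (go to 0, an L position)
n=4: L (options 2(W), 3(W) are all W)
n=5: W (go to 0, an L position)
n=6: W (go to 4, an L position)
n=7: W (go to 0, an L position)
n=8: W (go to 4, an L position)
n=9: L (options 6(W), 8(W) are all W)
n=10: W (go to 9, an L position)
n=11: W (go to 0, an L position)
n=12: W (go to 9, an L position)
n=13: W (go to 0, an L position)
n=14: L (options 7(W), 12(W), 13(W) are all W)
n=15: W (go to 14, an L position)
n=16: W (go to 14, an L position)
n=17: W (go to 0, an L position)
n=18: W (go to 9, an L position)
n=19: W (go to 0, an L position)
n=20: L (options 10(W), 15(W), 16(W), 18(W), 19(W) are all W)
n=21: W (go to 14, an L position)
n=22: W (go to 20, an L position)
L entries with 0 ≤ n ≤ 22: n = 0, 4, 9, 14, 20; that makes 5.

5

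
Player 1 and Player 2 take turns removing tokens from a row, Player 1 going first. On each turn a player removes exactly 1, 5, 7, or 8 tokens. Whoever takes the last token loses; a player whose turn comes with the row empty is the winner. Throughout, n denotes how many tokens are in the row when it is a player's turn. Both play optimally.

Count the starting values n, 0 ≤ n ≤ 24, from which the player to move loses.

8

Label each position W (a win for the player to move) or L (a loss). A position with no legal move is W; any other position is W exactly when some move reaches an L, and L when every move reaches a W.
n=0: no move; the opponent has just taken the last token and therefore loses → W
n=1: →0(W) only, which is W, so L
n=2: →1(L), so W
n=3: →2(W) only, which is W, so L
n=4: →3(L), so W
n=5: →4(W), 0(W) — all W, so L
n=6: →5(L), so W
n=7: →6(W), 2(W), 0(W) — all W, so L
n=8: →7(L), so W
n=9: →1(L), so W
n=10: →5(L), so W
n=11: →3(L), so W
n=12: →7(L), so W
n=13: →5(L), so W
n=14: →7(L), so W
n=15: →7(L), so W
n=16: →15(W), 11(W), 9(W), 8(W) — all W, so L
n=17: →16(L), so W
n=18: →17(W), 13(W), 11(W), 10(W) — all W, so L
n=19: →18(L), so W
n=20: →19(W), 15(W), 13(W), 12(W) — all W, so L
n=21: →20(L), so W
n=22: →21(W), 17(W), 15(W), 14(W) — all W, so L
n=23: →22(L), so W
n=24: →16(L), so W
L entries with 0 ≤ n ≤ 24: n = 1, 3, 5, 7, 16, 18, 20, 22; that makes 8.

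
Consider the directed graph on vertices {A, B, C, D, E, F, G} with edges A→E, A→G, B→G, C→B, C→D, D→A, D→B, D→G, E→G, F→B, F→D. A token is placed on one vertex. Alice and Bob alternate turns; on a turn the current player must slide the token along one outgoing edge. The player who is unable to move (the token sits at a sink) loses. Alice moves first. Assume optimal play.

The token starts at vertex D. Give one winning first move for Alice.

Move to G.

Positions with no move are L. A position that does have a move is losing for the player to move precisely when every available move leads to a winning position for the opponent. Fill in the labels:
Every edge goes from a vertex to one that appears earlier in the order G, E, A, B, D, F, C, so processing vertices in that order labels each vertex after all of its successors.
G: no outgoing edge → L
E: W (go to G, an L position)
A: W (go to G, an L position)
B: W (go to G, an L position)
D: W (go to G, an L position)
F: L (options D(W), B(W) are all W)
C: L (options D(W), B(W) are all W)
From D, the L positions reachable in one move are: G.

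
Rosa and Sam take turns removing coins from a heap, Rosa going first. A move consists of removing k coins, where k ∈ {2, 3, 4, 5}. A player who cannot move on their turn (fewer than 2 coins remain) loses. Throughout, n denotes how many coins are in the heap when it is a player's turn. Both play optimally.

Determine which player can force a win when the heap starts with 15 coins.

Label each position W (a win for the player to move) or L (a loss). A position with no legal move is L; any other position is W exactly when some move reaches an L, and L when every move reaches a W.
n=0: no move → L
n=1: no move → L
n=2: reaches L-position 0 → W
n=3: reaches L-position 1 → W
n=4: reaches L-position 1 → W
n=5: reaches L-position 1 → W
n=6: reaches L-position 1 → W
n=7: only reaches 5(W), 4(W), 3(W), 2(W), all W → L
n=8: only reaches 6(W), 5(W), 4(W), 3(W), all W → L
n=9: reaches L-position 7 → W
n=10: reaches L-position 8 → W
n=11: reaches L-position 8 → W
n=12: reaches L-position 8 → W
n=13: reaches L-position 8 → W
n=14: only reaches 12(W), 11(W), 10(W), 9(W), all W → L
n=15: only reaches 13(W), 12(W), 11(W), 10(W), all W → L
Every move from 15 reaches a W position, so the mover loses.

Sam wins.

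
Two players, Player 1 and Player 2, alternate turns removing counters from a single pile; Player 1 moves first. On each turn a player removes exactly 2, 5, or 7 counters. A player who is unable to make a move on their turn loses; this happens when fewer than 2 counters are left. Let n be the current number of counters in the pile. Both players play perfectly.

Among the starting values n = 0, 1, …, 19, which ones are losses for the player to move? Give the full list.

Compute win/loss labels from the base case upward. A position with no move is L. Any other position is W if it can reach an L in one move, else L.
n=0: no move → L
n=1: no move → L
n=2: W (go to 0, an L position)
n=3: W (go to 1, an L position)
n=4: L (sole option 2(W) is W)
n=5: W (go to 0, an L position)
n=6: W (go to 4, an L position)
n=7: W (go to 0, an L position)
n=8: W (go to 1, an L position)
n=9: W (go to 4, an L position)
n=10: L (options 8(W), 5(W), 3(W) are all W)
n=11: W (go to 4, an L position)
n=12: W (go to 10, an L position)
n=13: L (options 11(W), 8(W), 6(W) are all W)
n=14: L (options 12(W), 9(W), 7(W) are all W)
n=15: W (go to 13, an L position)
n=16: W (go to 14, an L position)
n=17: W (go to 10, an L position)
n=18: W (go to 13, an L position)
n=19: W (go to 14, an L position)
Reading off the rows marked L gives the requested list; there are 6 such values of n.

0, 1, 4, 10, 13, 14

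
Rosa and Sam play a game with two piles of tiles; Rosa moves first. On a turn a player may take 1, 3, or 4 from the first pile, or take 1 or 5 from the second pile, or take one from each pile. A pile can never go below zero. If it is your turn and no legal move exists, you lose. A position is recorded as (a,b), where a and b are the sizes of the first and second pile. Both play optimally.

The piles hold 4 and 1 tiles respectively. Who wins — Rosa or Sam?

Sam wins.

Compute win/loss labels from the base case upward. A position with no move is L. Any other position is W if it can reach an L in one move, else L.
No move ever increases a pile, so every position that can arise here has a ≤ 4 and b ≤ 1; it is enough to label the cells with 0 ≤ a ≤ 4 and 0 ≤ b ≤ 1.
Every move lowers a or b (never raises either), so fill the grid row by row in increasing a, and left to right within a row: each cell's successors are then already labelled.
      b=0  b=1
a=0:    L    W
a=1:    W    W
a=2:    L    W
a=3:    W    W
a=4:    W    L
Cells with no legal move (terminal, hence L): (0,0).
The remaining L cells, each justified by listing all of its moves:
(2,0): the only move is to (1,0)(W), a W ⇒ L
(4,1): moves to (3,1)(W), (1,1)(W), (0,1)(W), (4,0)(W), (3,0)(W); every one is W ⇒ L
Every other cell has at least one move into one of the L cells above, so it is W.
Every move from (4,1) reaches a W position, so the mover loses.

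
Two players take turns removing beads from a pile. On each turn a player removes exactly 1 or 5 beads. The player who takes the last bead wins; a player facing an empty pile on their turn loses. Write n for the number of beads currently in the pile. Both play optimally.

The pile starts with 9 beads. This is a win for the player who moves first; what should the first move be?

Build the W/L table. Terminal = L. A non-terminal position is W if it has a move to some L; otherwise it is L.
n=0: no move → L
n=1: W (go to 0, an L position)
n=2: L (sole option 1(W) is W)
n=3: W (go to 2, an L position)
n=4: L (sole option 3(W) is W)
n=5: W (go to 4, an L position)
n=6: L (options 5(W), 1(W) are all W)
n=7: W (go to 6, an L position)
n=8: L (options 7(W), 3(W) are all W)
n=9: W (go to 8, an L position)
From 9, the L positions reachable in one move are: 8, 4. Any move reaching one of these is winning.

Remove 1, leaving 8.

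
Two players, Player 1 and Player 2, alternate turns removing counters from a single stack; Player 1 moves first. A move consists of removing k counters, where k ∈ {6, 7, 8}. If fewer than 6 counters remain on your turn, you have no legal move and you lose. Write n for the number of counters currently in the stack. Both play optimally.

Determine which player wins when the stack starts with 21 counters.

Player 1 wins.

Compute win/loss labels from the base case upward. A position with no move is L. Any other position is W if it can reach an L in one move, else L.
n=0: no move → L
n=1: no move → L
n=2: no move → L
n=3: no move → L
n=4: no move → L
n=5: no move → L
n=6: →0(L), so W
n=7: →1(L), so W
n=8: →2(L), so W
n=9: →3(L), so W
n=10: →4(L), so W
n=11: →5(L), so W
n=12: →5(L), so W
n=13: →5(L), so W
n=14: →8(W), 7(W), 6(W) — all W, so L
n=15: →9(W), 8(W), 7(W) — all W, so L
n=16: →10(W), 9(W), 8(W) — all W, so L
n=17: →11(W), 10(W), 9(W) — all W, so L
n=18: →12(W), 11(W), 10(W) — all W, so L
n=19: →13(W), 12(W), 11(W) — all W, so L
n=20: →14(L), so W
n=21: →15(L), so W
From 21 Player 1 can remove 6, leaving 15, reaching an L position.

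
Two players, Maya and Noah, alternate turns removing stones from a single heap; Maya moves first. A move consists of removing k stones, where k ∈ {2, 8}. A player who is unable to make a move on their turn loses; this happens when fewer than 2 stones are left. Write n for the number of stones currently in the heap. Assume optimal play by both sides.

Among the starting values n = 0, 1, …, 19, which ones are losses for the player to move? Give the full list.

Positions with no move are L. A position that does have a move is losing for the player to move precisely when every available move leads to a winning position for the opponent. Fill in the labels:
n=0: no move → L
n=1: no move → L
n=2: W (go to 0, an L position)
n=3: W (go to 1, an L position)
n=4: L (sole option 2(W) is W)
n=5: L (sole option 3(W) is W)
n=6: W (go to 4, an L position)
n=7: W (go to 5, an L position)
n=8: W (go to 0, an L position)
n=9: W (go to 1, an L position)
n=10: L (options 8(W), 2(W) are all W)
n=11: L (options 9(W), 3(W) are all W)
n=12: W (go to 10, an L position)
n=13: W (go to 11, an L position)
n=14: L (options 12(W), 6(W) are all W)
n=15: L (options 13(W), 7(W) are all W)
n=16: W (go to 14, an L position)
n=17: W (go to 15, an L position)
n=18: W (go to 10, an L position)
n=19: W (go to 11, an L position)
Reading off the rows marked L gives the requested list; there are 8 such values of n.

0, 1, 4, 5, 10, 11, 14, 15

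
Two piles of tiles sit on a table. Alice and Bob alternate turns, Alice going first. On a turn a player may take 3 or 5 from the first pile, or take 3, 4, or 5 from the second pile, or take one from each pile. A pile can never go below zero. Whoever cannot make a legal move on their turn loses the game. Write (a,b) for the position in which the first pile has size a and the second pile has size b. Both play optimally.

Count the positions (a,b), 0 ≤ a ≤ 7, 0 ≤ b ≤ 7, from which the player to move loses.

Work bottom-up. With no move the player to move loses. Otherwise the position is W if at least one move leads to an L position for the opponent, and L if every move leads to a W.
Every move lowers a or b (never raises either), so fill the grid row by row in increasing a, and left to right within a row: each cell's successors are then already labelled.
      b=0  b=1  b=2  b=3  b=4  b=5  b=6  b=7
a=0:    L    L    L    W    W    W    W    W
a=1:    L    W    W    W    W    W    L    L
a=2:    L    W    L    W    W    W    W    W
a=3:    W    W    W    W    L    L    L    W
a=4:    W    L    L    L    W    W    W    W
a=5:    W    W    W    W    W    L    L    L
a=6:    W    L    L    L    W    W    W    W
a=7:    W    W    W    W    W    L    L    L
Cells with no legal move (terminal, hence L): (0,0), (0,1), (0,2), (1,0), (2,0).
The remaining L cells, each justified by listing all of its moves:
(1,6): →(1,3)(W), (1,2)(W), (1,1)(W), (0,5)(W) — all W, so L
(1,7): →(1,4)(W), (1,3)(W), (1,2)(W), (0,6)(W) — all W, so L
(2,2): →(1,1)(W) only, which is W, so L
(3,4): →(0,4)(W), (3,1)(W), (3,0)(W), (2,3)(W) — all W, so L
(3,5): →(0,5)(W), (3,2)(W), (3,1)(W), (3,0)(W), (2,4)(W) — all W, so L
(3,6): →(0,6)(W), (3,3)(W), (3,2)(W), (3,1)(W), (2,5)(W) — all W, so L
(4,1): →(1,1)(W), (3,0)(W) — all W, so L
(4,2): →(1,2)(W), (3,1)(W) — all W, so L
(4,3): →(1,3)(W), (4,0)(W), (3,2)(W) — all W, so L
(5,5): →(2,5)(W), (0,5)(W), (5,2)(W), (5,1)(W), (5,0)(W), (4,4)(W) — all W, so L
(5,6): →(2,6)(W), (0,6)(W), (5,3)(W), (5,2)(W), (5,1)(W), (4,5)(W) — all W, so L
(5,7): →(2,7)(W), (0,7)(W), (5,4)(W), (5,3)(W), (5,2)(W), (4,6)(W) — all W, so L
(6,1): →(3,1)(W), (1,1)(W), (5,0)(W) — all W, so L
(6,2): →(3,2)(W), (1,2)(W), (5,1)(W) — all W, so L
(6,3): →(3,3)(W), (1,3)(W), (6,0)(W), (5,2)(W) — all W, so L
(7,5): →(4,5)(W), (2,5)(W), (7,2)(W), (7,1)(W), (7,0)(W), (6,4)(W) — all W, so L
(7,6): →(4,6)(W), (2,6)(W), (7,3)(W), (7,2)(W), (7,1)(W), (6,5)(W) — all W, so L
(7,7): →(4,7)(W), (2,7)(W), (7,4)(W), (7,3)(W), (7,2)(W), (6,6)(W) — all W, so L
Every other cell has at least one move into one of the L cells above, so it is W.
L cells per row: a=0: 3, a=1: 3, a=2: 2, a=3: 3, a=4: 3, a=5: 3, a=6: 3, a=7: 3; total 23.

23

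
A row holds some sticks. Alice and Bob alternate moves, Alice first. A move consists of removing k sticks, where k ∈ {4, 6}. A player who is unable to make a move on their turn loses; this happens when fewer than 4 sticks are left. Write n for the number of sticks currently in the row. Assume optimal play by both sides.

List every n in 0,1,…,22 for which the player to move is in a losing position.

0, 1, 2, 3, 10, 11, 12, 13, 20, 21, 22

Classify positions by backward induction: terminal positions (no move available) are L. From any other position, the mover wins iff some move reaches an L.
n=0: no move → L
n=1: no move → L
n=2: no move → L
n=3: no move → L
n=4: reaches L-position 0 → W
n=5: reaches L-position 1 → W
n=6: reaches L-position 2 → W
n=7: reaches L-position 3 → W
n=8: reaches L-position 2 → W
n=9: reaches L-position 3 → W
n=10: only reaches 6(W), 4(W), all W → L
n=11: only reaches 7(W), 5(W), all W → L
n=12: only reaches 8(W), 6(W), all W → L
n=13: only reaches 9(W), 7(W), all W → L
n=14: reaches L-position 10 → W
n=15: reaches L-position 11 → W
n=16: reaches L-position 12 → W
n=17: reaches L-position 13 → W
n=18: reaches L-position 12 → W
n=19: reaches L-position 13 → W
n=20: only reaches 16(W), 14(W), all W → L
n=21: only reaches 17(W), 15(W), all W → L
n=22: only reaches 18(W), 16(W), all W → L
The losing starting values of n are exactly the entries labelled L in this table (11 of them).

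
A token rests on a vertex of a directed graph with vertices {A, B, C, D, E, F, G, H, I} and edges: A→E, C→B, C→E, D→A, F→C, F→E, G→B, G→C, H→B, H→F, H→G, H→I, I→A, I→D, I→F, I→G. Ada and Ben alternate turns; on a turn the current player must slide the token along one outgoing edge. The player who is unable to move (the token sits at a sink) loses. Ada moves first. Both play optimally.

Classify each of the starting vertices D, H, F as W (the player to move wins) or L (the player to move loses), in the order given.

D: L, H: W, F: W

Work bottom-up. With no move the player to move loses. Otherwise the position is W if at least one move leads to an L position for the opponent, and L if every move leads to a W.
Every edge goes from a vertex to one that appears earlier in the order E, B, C, F, A, D, G, I, H, so processing vertices in that order labels each vertex after all of its successors.
E: no outgoing edge → L
B: no outgoing edge → L
C: reaches L-position B → W
F: reaches L-position E → W
A: reaches L-position E → W
D: only reaches A(W), which is W → L
G: reaches L-position B → W
I: reaches L-position D → W
H: reaches L-position B → W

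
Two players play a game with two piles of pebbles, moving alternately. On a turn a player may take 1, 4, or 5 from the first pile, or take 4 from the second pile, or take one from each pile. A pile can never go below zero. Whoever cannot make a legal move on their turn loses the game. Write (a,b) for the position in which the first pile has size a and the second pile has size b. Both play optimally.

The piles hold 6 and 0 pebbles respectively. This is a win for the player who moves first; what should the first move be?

Label each position W (a win for the player to move) or L (a loss). A position with no legal move is L; any other position is W exactly when some move reaches an L, and L when every move reaches a W.
No move ever increases a pile, so every position that can arise here has a ≤ 6 and b ≤ 0; it is enough to label the cells with 0 ≤ a ≤ 6 and 0 ≤ b ≤ 0.
Every move lowers a or b (never raises either), so fill the grid row by row in increasing a, and left to right within a row: each cell's successors are then already labelled.
      b=0
a=0:    L
a=1:    W
a=2:    L
a=3:    W
a=4:    W
a=5:    W
a=6:    W
Cells with no legal move (terminal, hence L): (0,0).
The remaining L cells, each justified by listing all of its moves:
(2,0): L (sole option (1,0)(W) is W)
Every other cell has at least one move into one of the L cells above, so it is W.
From (6,0), the L positions reachable in one move are: (2,0).

Move to (2,0).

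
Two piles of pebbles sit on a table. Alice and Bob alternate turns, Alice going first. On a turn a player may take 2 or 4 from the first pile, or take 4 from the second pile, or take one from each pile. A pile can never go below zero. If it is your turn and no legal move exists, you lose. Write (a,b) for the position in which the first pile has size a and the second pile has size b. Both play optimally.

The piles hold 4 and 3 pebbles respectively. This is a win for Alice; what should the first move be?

Use the standard recursion: the mover loses at a terminal position; elsewhere, the mover wins exactly when some move hands the opponent an L position.
No move ever increases a pile, so every position that can arise here has a ≤ 4 and b ≤ 3; it is enough to label the cells with 0 ≤ a ≤ 4 and 0 ≤ b ≤ 3.
Every move lowers a or b (never raises either), so fill the grid row by row in increasing a, and left to right within a row: each cell's successors are then already labelled.
      b=0  b=1  b=2  b=3
a=0:    L    L    L    L
a=1:    L    W    W    W
a=2:    W    W    W    W
a=3:    W    L    L    L
a=4:    W    W    W    W
Cells with no legal move (terminal, hence L): (0,0), (0,1), (0,2), (0,3), (1,0).
The remaining L cells, each justified by listing all of its moves:
(3,1): moves to (1,1)(W), (2,0)(W); every one is W ⇒ L
(3,2): moves to (1,2)(W), (2,1)(W); every one is W ⇒ L
(3,3): moves to (1,3)(W), (2,2)(W); every one is W ⇒ L
Every other cell has at least one move into one of the L cells above, so it is W.
From (4,3), the L positions reachable in one move are: (0,3), (3,2). Any move reaching one of these is winning.

Move to (0,3).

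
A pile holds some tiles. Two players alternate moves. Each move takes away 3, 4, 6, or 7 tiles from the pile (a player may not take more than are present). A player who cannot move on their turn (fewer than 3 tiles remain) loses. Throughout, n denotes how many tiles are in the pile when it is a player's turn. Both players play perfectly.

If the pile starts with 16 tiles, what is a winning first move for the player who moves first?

Label each position W (a win for the player to move) or L (a loss). A position with no legal move is L; any other position is W exactly when some move reaches an L, and L when every move reaches a W.
n=0: no move → L
n=1: no move → L
n=2: no move → L
n=3: can move to 0, which is L ⇒ W
n=4: can move to 1, which is L ⇒ W
n=5: can move to 2, which is L ⇒ W
n=6: can move to 2, which is L ⇒ W
n=7: can move to 1, which is L ⇒ W
n=8: can move to 2, which is L ⇒ W
n=9: can move to 2, which is L ⇒ W
n=10: moves to 7(W), 6(W), 4(W), 3(W); every one is W ⇒ L
n=11: moves to 8(W), 7(W), 5(W), 4(W); every one is W ⇒ L
n=12: moves to 9(W), 8(W), 6(W), 5(W); every one is W ⇒ L
n=13: can move to 10, which is L ⇒ W
n=14: can move to 11, which is L ⇒ W
n=15: can move to 12, which is L ⇒ W
n=16: can move to 12, which is L ⇒ W
From 16, the L positions reachable in one move are: 12, 10. Any move reaching one of these is winning.

Remove 4, leaving 12.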